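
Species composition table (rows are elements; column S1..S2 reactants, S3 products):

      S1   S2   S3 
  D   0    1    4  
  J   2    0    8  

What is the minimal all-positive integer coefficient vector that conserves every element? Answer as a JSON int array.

D: 4·0+4·1 = 4 | 1·4 = 4
J: 4·2+4·0 = 8 | 1·8 = 8
gcd(4,4,1) = 1

Coefficients: [4, 4, 1]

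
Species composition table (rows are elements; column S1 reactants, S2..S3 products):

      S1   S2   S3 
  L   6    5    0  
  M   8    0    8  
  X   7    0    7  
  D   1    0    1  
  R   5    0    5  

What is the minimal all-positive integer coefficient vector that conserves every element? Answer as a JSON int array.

Coefficients: [5, 6, 5]

L: 5·6 = 30 | 6·5+5·0 = 30
M: 5·8 = 40 | 6·0+5·8 = 40
X: 5·7 = 35 | 6·0+5·7 = 35
D: 5·1 = 5 | 6·0+5·1 = 5
R: 5·5 = 25 | 6·0+5·5 = 25
gcd(5,6,5) = 1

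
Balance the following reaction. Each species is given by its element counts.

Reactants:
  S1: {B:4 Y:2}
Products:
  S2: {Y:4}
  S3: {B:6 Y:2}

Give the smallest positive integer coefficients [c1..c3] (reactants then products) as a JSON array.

B: 6·4 = 24 | 1·0+4·6 = 24
Y: 6·2 = 12 | 1·4+4·2 = 12
gcd(6,1,4) = 1

Coefficients: [6, 1, 4]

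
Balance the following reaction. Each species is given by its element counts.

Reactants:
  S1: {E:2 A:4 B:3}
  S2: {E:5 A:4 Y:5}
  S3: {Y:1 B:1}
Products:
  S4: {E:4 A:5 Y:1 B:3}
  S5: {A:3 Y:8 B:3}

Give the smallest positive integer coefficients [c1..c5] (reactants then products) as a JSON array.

E: 5·2+2·5+3·0 = 20 | 5·4+1·0 = 20
A: 5·4+2·4+3·0 = 28 | 5·5+1·3 = 28
Y: 5·0+2·5+3·1 = 13 | 5·1+1·8 = 13
B: 5·3+2·0+3·1 = 18 | 5·3+1·3 = 18
gcd(5,2,3,5,1) = 1

Coefficients: [5, 2, 3, 5, 1]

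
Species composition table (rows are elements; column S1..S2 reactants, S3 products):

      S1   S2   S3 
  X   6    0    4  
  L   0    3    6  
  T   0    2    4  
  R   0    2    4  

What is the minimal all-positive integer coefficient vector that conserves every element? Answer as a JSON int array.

X: 2·6+6·0 = 12 | 3·4 = 12
L: 2·0+6·3 = 18 | 3·6 = 18
T: 2·0+6·2 = 12 | 3·4 = 12
R: 2·0+6·2 = 12 | 3·4 = 12
gcd(2,6,3) = 1

Coefficients: [2, 6, 3]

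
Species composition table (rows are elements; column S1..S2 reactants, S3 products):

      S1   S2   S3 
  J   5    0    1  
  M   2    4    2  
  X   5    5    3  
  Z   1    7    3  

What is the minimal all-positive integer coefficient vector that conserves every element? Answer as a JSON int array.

J: 1·5+2·0 = 5 | 5·1 = 5
M: 1·2+2·4 = 10 | 5·2 = 10
X: 1·5+2·5 = 15 | 5·3 = 15
Z: 1·1+2·7 = 15 | 5·3 = 15
gcd(1,2,5) = 1

Coefficients: [1, 2, 5]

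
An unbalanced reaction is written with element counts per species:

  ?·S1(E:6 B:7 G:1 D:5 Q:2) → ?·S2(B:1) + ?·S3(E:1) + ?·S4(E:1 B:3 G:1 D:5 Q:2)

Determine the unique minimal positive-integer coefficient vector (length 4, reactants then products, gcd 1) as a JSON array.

Coefficients: [1, 4, 5, 1]

E: 1·6 = 6 | 4·0+5·1+1·1 = 6
B: 1·7 = 7 | 4·1+5·0+1·3 = 7
G: 1·1 = 1 | 4·0+5·0+1·1 = 1
D: 1·5 = 5 | 4·0+5·0+1·5 = 5
Q: 1·2 = 2 | 4·0+5·0+1·2 = 2
gcd(1,4,5,1) = 1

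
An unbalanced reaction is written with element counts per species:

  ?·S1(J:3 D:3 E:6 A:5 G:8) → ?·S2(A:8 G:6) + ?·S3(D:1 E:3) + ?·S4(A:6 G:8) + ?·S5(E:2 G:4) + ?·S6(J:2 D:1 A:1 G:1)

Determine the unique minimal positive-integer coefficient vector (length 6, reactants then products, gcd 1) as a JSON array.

J: 4·3 = 12 | 1·0+6·0+1·0+3·0+6·2 = 12
D: 4·3 = 12 | 1·0+6·1+1·0+3·0+6·1 = 12
E: 4·6 = 24 | 1·0+6·3+1·0+3·2+6·0 = 24
A: 4·5 = 20 | 1·8+6·0+1·6+3·0+6·1 = 20
G: 4·8 = 32 | 1·6+6·0+1·8+3·4+6·1 = 32
gcd(4,1,6,1,3,6) = 1

Coefficients: [4, 1, 6, 1, 3, 6]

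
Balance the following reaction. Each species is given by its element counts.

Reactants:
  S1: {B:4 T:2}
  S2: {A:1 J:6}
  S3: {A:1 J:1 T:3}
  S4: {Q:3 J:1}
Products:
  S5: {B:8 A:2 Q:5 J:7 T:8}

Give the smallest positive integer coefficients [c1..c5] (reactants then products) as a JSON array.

Coefficients: [6, 2, 4, 5, 3]

B: 6·4+2·0+4·0+5·0 = 24 | 3·8 = 24
A: 6·0+2·1+4·1+5·0 = 6 | 3·2 = 6
Q: 6·0+2·0+4·0+5·3 = 15 | 3·5 = 15
J: 6·0+2·6+4·1+5·1 = 21 | 3·7 = 21
T: 6·2+2·0+4·3+5·0 = 24 | 3·8 = 24
gcd(6,2,4,5,3) = 1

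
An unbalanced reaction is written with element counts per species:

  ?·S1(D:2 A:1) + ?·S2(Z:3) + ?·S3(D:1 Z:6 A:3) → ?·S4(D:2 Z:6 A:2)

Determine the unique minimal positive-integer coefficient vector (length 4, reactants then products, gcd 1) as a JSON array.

D: 4·2+6·0+2·1 = 10 | 5·2 = 10
Z: 4·0+6·3+2·6 = 30 | 5·6 = 30
A: 4·1+6·0+2·3 = 10 | 5·2 = 10
gcd(4,6,2,5) = 1

Coefficients: [4, 6, 2, 5]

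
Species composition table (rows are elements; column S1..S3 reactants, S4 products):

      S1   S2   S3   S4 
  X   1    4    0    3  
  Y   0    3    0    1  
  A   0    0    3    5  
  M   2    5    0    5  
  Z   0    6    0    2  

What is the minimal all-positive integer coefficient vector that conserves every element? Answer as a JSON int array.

Coefficients: [5, 1, 5, 3]

X: 5·1+1·4+5·0 = 9 | 3·3 = 9
Y: 5·0+1·3+5·0 = 3 | 3·1 = 3
A: 5·0+1·0+5·3 = 15 | 3·5 = 15
M: 5·2+1·5+5·0 = 15 | 3·5 = 15
Z: 5·0+1·6+5·0 = 6 | 3·2 = 6
gcd(5,1,5,3) = 1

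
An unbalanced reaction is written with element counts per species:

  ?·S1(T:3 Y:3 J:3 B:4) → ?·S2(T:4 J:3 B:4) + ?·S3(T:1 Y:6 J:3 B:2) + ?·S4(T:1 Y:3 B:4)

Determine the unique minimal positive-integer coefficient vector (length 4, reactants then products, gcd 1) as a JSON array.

Coefficients: [5, 3, 2, 1]

T: 5·3 = 15 | 3·4+2·1+1·1 = 15
Y: 5·3 = 15 | 3·0+2·6+1·3 = 15
J: 5·3 = 15 | 3·3+2·3+1·0 = 15
B: 5·4 = 20 | 3·4+2·2+1·4 = 20
gcd(5,3,2,1) = 1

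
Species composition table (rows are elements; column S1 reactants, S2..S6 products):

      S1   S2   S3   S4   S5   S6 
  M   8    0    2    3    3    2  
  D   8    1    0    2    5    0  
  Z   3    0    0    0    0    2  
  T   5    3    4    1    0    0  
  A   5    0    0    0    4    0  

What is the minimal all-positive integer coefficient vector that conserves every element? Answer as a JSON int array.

M: 4·8 = 32 | 5·0+1·2+1·3+5·3+6·2 = 32
D: 4·8 = 32 | 5·1+1·0+1·2+5·5+6·0 = 32
Z: 4·3 = 12 | 5·0+1·0+1·0+5·0+6·2 = 12
T: 4·5 = 20 | 5·3+1·4+1·1+5·0+6·0 = 20
A: 4·5 = 20 | 5·0+1·0+1·0+5·4+6·0 = 20
gcd(4,5,1,1,5,6) = 1

Coefficients: [4, 5, 1, 1, 5, 6]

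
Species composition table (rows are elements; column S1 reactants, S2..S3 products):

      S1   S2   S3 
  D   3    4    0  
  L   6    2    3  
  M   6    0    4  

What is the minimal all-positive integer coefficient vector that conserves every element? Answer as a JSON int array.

D: 4·3 = 12 | 3·4+6·0 = 12
L: 4·6 = 24 | 3·2+6·3 = 24
M: 4·6 = 24 | 3·0+6·4 = 24
gcd(4,3,6) = 1

Coefficients: [4, 3, 6]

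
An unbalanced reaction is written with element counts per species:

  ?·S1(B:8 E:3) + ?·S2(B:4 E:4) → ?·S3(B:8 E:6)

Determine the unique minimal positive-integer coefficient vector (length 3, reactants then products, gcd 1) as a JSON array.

B: 2·8+6·4 = 40 | 5·8 = 40
E: 2·3+6·4 = 30 | 5·6 = 30
gcd(2,6,5) = 1

Coefficients: [2, 6, 5]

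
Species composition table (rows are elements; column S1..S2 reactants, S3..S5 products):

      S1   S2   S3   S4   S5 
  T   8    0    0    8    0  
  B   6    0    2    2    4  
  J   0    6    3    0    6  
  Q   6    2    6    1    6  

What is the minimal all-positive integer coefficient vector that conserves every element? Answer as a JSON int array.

T: 6·8+6·0 = 48 | 2·0+6·8+5·0 = 48
B: 6·6+6·0 = 36 | 2·2+6·2+5·4 = 36
J: 6·0+6·6 = 36 | 2·3+6·0+5·6 = 36
Q: 6·6+6·2 = 48 | 2·6+6·1+5·6 = 48
gcd(6,6,2,6,5) = 1

Coefficients: [6, 6, 2, 6, 5]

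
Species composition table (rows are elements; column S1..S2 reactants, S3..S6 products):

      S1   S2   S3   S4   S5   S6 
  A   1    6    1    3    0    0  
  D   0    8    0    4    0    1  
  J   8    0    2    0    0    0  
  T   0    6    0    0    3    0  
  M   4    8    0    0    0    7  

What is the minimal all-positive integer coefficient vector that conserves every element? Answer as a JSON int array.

A: 1·1+3·6 = 19 | 4·1+5·3+6·0+4·0 = 19
D: 1·0+3·8 = 24 | 4·0+5·4+6·0+4·1 = 24
J: 1·8+3·0 = 8 | 4·2+5·0+6·0+4·0 = 8
T: 1·0+3·6 = 18 | 4·0+5·0+6·3+4·0 = 18
M: 1·4+3·8 = 28 | 4·0+5·0+6·0+4·7 = 28
gcd(1,3,4,5,6,4) = 1

Coefficients: [1, 3, 4, 5, 6, 4]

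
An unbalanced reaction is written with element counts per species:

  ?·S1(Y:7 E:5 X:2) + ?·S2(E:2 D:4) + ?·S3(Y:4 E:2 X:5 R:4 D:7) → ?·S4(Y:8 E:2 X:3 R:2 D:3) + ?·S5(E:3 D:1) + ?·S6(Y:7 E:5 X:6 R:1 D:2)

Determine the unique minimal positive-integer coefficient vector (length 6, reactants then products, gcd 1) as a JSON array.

Coefficients: [6, 1, 3, 5, 6, 2]

Y: 6·7+1·0+3·4 = 54 | 5·8+6·0+2·7 = 54
E: 6·5+1·2+3·2 = 38 | 5·2+6·3+2·5 = 38
X: 6·2+1·0+3·5 = 27 | 5·3+6·0+2·6 = 27
R: 6·0+1·0+3·4 = 12 | 5·2+6·0+2·1 = 12
D: 6·0+1·4+3·7 = 25 | 5·3+6·1+2·2 = 25
gcd(6,1,3,5,6,2) = 1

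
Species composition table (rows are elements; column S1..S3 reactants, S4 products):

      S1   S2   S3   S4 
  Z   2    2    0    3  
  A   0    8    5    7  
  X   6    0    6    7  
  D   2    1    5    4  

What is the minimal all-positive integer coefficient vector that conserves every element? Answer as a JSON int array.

Z: 5·2+4·2+2·0 = 18 | 6·3 = 18
A: 5·0+4·8+2·5 = 42 | 6·7 = 42
X: 5·6+4·0+2·6 = 42 | 6·7 = 42
D: 5·2+4·1+2·5 = 24 | 6·4 = 24
gcd(5,4,2,6) = 1

Coefficients: [5, 4, 2, 6]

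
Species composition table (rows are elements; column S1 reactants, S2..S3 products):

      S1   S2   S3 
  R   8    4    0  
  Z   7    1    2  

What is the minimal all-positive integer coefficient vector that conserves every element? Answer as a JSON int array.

R: 2·8 = 16 | 4·4+5·0 = 16
Z: 2·7 = 14 | 4·1+5·2 = 14
gcd(2,4,5) = 1

Coefficients: [2, 4, 5]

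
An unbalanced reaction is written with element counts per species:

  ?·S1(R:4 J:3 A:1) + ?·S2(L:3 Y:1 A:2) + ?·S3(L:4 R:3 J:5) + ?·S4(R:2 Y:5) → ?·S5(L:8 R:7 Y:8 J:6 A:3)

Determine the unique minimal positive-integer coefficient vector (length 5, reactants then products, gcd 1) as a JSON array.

L: 1·0+4·3+3·4+4·0 = 24 | 3·8 = 24
R: 1·4+4·0+3·3+4·2 = 21 | 3·7 = 21
Y: 1·0+4·1+3·0+4·5 = 24 | 3·8 = 24
J: 1·3+4·0+3·5+4·0 = 18 | 3·6 = 18
A: 1·1+4·2+3·0+4·0 = 9 | 3·3 = 9
gcd(1,4,3,4,3) = 1

Coefficients: [1, 4, 3, 4, 3]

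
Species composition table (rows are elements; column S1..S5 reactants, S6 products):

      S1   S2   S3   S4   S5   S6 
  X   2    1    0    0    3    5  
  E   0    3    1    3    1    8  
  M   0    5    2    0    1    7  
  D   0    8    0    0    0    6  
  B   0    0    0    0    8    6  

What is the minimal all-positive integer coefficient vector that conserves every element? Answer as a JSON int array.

X: 4·2+3·1+5·0+5·0+3·3 = 20 | 4·5 = 20
E: 4·0+3·3+5·1+5·3+3·1 = 32 | 4·8 = 32
M: 4·0+3·5+5·2+5·0+3·1 = 28 | 4·7 = 28
D: 4·0+3·8+5·0+5·0+3·0 = 24 | 4·6 = 24
B: 4·0+3·0+5·0+5·0+3·8 = 24 | 4·6 = 24
gcd(4,3,5,5,3,4) = 1

Coefficients: [4, 3, 5, 5, 3, 4]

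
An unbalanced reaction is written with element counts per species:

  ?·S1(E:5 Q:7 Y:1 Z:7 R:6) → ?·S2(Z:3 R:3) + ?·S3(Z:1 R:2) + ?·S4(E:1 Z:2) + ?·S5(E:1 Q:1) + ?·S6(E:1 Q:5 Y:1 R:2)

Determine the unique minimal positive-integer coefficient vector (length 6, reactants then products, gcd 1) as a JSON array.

E: 3·5 = 15 | 2·0+3·0+6·1+6·1+3·1 = 15
Q: 3·7 = 21 | 2·0+3·0+6·0+6·1+3·5 = 21
Y: 3·1 = 3 | 2·0+3·0+6·0+6·0+3·1 = 3
Z: 3·7 = 21 | 2·3+3·1+6·2+6·0+3·0 = 21
R: 3·6 = 18 | 2·3+3·2+6·0+6·0+3·2 = 18
gcd(3,2,3,6,6,3) = 1

Coefficients: [3, 2, 3, 6, 6, 3]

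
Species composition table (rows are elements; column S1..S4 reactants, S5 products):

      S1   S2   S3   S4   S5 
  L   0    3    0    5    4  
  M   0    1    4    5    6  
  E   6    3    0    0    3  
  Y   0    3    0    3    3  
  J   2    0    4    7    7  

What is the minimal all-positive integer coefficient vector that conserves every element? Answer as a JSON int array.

Coefficients: [1, 2, 3, 2, 4]

L: 1·0+2·3+3·0+2·5 = 16 | 4·4 = 16
M: 1·0+2·1+3·4+2·5 = 24 | 4·6 = 24
E: 1·6+2·3+3·0+2·0 = 12 | 4·3 = 12
Y: 1·0+2·3+3·0+2·3 = 12 | 4·3 = 12
J: 1·2+2·0+3·4+2·7 = 28 | 4·7 = 28
gcd(1,2,3,2,4) = 1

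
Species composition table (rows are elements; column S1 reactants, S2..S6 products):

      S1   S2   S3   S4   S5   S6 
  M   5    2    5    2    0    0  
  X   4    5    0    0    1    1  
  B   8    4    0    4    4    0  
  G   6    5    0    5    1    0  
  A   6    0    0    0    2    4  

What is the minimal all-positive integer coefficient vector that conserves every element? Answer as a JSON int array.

Coefficients: [5, 2, 3, 3, 5, 5]

M: 5·5 = 25 | 2·2+3·5+3·2+5·0+5·0 = 25
X: 5·4 = 20 | 2·5+3·0+3·0+5·1+5·1 = 20
B: 5·8 = 40 | 2·4+3·0+3·4+5·4+5·0 = 40
G: 5·6 = 30 | 2·5+3·0+3·5+5·1+5·0 = 30
A: 5·6 = 30 | 2·0+3·0+3·0+5·2+5·4 = 30
gcd(5,2,3,3,5,5) = 1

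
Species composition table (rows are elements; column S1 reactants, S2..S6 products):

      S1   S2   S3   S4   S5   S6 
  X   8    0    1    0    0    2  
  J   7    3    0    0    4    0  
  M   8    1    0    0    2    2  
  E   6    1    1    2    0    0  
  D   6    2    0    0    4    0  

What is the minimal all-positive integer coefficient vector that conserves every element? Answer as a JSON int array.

Coefficients: [2, 2, 6, 2, 2, 5]

X: 2·8 = 16 | 2·0+6·1+2·0+2·0+5·2 = 16
J: 2·7 = 14 | 2·3+6·0+2·0+2·4+5·0 = 14
M: 2·8 = 16 | 2·1+6·0+2·0+2·2+5·2 = 16
E: 2·6 = 12 | 2·1+6·1+2·2+2·0+5·0 = 12
D: 2·6 = 12 | 2·2+6·0+2·0+2·4+5·0 = 12
gcd(2,2,6,2,2,5) = 1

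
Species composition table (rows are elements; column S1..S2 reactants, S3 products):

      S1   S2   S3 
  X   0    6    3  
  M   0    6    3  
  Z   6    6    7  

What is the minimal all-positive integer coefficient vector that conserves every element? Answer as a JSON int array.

X: 4·0+3·6 = 18 | 6·3 = 18
M: 4·0+3·6 = 18 | 6·3 = 18
Z: 4·6+3·6 = 42 | 6·7 = 42
gcd(4,3,6) = 1

Coefficients: [4, 3, 6]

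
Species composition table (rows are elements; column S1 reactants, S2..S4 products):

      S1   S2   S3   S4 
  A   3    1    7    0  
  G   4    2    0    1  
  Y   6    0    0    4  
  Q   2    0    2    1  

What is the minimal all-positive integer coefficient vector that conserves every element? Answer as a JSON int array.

A: 4·3 = 12 | 5·1+1·7+6·0 = 12
G: 4·4 = 16 | 5·2+1·0+6·1 = 16
Y: 4·6 = 24 | 5·0+1·0+6·4 = 24
Q: 4·2 = 8 | 5·0+1·2+6·1 = 8
gcd(4,5,1,6) = 1

Coefficients: [4, 5, 1, 6]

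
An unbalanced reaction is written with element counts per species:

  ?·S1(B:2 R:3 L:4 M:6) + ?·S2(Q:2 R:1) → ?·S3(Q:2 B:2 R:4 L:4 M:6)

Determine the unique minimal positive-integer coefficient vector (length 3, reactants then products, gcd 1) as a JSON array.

Coefficients: [1, 1, 1]

Q: 1·0+1·2 = 2 | 1·2 = 2
B: 1·2+1·0 = 2 | 1·2 = 2
R: 1·3+1·1 = 4 | 1·4 = 4
L: 1·4+1·0 = 4 | 1·4 = 4
M: 1·6+1·0 = 6 | 1·6 = 6
gcd(1,1,1) = 1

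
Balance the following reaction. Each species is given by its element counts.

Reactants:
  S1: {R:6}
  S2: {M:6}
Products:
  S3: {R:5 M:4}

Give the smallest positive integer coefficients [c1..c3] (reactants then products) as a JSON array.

Coefficients: [5, 4, 6]

R: 5·6+4·0 = 30 | 6·5 = 30
M: 5·0+4·6 = 24 | 6·4 = 24
gcd(5,4,6) = 1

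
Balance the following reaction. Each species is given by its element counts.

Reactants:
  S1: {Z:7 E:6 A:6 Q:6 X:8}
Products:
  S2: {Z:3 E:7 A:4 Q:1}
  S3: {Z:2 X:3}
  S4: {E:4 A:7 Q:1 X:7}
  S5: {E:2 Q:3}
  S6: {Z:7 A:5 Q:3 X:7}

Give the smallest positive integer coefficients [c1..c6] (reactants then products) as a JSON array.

Z: 5·7 = 35 | 2·3+4·2+1·0+6·0+3·7 = 35
E: 5·6 = 30 | 2·7+4·0+1·4+6·2+3·0 = 30
A: 5·6 = 30 | 2·4+4·0+1·7+6·0+3·5 = 30
Q: 5·6 = 30 | 2·1+4·0+1·1+6·3+3·3 = 30
X: 5·8 = 40 | 2·0+4·3+1·7+6·0+3·7 = 40
gcd(5,2,4,1,6,3) = 1

Coefficients: [5, 2, 4, 1, 6, 3]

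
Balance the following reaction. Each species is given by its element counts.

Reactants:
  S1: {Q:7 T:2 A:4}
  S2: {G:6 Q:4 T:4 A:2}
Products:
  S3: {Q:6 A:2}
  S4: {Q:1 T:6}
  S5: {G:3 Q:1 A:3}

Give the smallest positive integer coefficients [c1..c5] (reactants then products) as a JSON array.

G: 5·0+2·6 = 12 | 6·0+3·0+4·3 = 12
Q: 5·7+2·4 = 43 | 6·6+3·1+4·1 = 43
T: 5·2+2·4 = 18 | 6·0+3·6+4·0 = 18
A: 5·4+2·2 = 24 | 6·2+3·0+4·3 = 24
gcd(5,2,6,3,4) = 1

Coefficients: [5, 2, 6, 3, 4]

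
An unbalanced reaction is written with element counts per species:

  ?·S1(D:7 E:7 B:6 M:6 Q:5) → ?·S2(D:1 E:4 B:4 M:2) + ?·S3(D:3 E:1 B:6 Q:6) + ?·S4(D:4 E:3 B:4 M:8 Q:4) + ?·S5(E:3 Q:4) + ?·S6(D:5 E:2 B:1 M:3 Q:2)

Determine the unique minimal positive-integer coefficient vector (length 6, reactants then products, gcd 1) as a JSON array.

Coefficients: [6, 5, 1, 1, 2, 6]

D: 6·7 = 42 | 5·1+1·3+1·4+2·0+6·5 = 42
E: 6·7 = 42 | 5·4+1·1+1·3+2·3+6·2 = 42
B: 6·6 = 36 | 5·4+1·6+1·4+2·0+6·1 = 36
M: 6·6 = 36 | 5·2+1·0+1·8+2·0+6·3 = 36
Q: 6·5 = 30 | 5·0+1·6+1·4+2·4+6·2 = 30
gcd(6,5,1,1,2,6) = 1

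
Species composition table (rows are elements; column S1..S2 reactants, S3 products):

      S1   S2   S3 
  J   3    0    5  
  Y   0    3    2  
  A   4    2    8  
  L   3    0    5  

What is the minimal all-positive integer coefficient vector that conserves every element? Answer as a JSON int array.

Coefficients: [5, 2, 3]

J: 5·3+2·0 = 15 | 3·5 = 15
Y: 5·0+2·3 = 6 | 3·2 = 6
A: 5·4+2·2 = 24 | 3·8 = 24
L: 5·3+2·0 = 15 | 3·5 = 15
gcd(5,2,3) = 1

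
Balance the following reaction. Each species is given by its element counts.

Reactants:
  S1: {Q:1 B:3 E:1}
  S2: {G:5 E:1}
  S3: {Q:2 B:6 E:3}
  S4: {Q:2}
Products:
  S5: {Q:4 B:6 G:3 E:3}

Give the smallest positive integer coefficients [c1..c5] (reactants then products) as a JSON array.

Coefficients: [6, 3, 2, 5, 5]

Q: 6·1+3·0+2·2+5·2 = 20 | 5·4 = 20
B: 6·3+3·0+2·6+5·0 = 30 | 5·6 = 30
G: 6·0+3·5+2·0+5·0 = 15 | 5·3 = 15
E: 6·1+3·1+2·3+5·0 = 15 | 5·3 = 15
gcd(6,3,2,5,5) = 1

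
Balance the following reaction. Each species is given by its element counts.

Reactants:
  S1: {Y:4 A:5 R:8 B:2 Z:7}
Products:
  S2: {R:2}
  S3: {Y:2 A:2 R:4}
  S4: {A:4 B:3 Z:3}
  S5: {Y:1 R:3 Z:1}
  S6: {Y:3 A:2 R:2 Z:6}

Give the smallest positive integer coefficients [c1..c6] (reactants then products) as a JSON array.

Y: 6·4 = 24 | 5·0+3·2+4·0+6·1+4·3 = 24
A: 6·5 = 30 | 5·0+3·2+4·4+6·0+4·2 = 30
R: 6·8 = 48 | 5·2+3·4+4·0+6·3+4·2 = 48
B: 6·2 = 12 | 5·0+3·0+4·3+6·0+4·0 = 12
Z: 6·7 = 42 | 5·0+3·0+4·3+6·1+4·6 = 42
gcd(6,5,3,4,6,4) = 1

Coefficients: [6, 5, 3, 4, 6, 4]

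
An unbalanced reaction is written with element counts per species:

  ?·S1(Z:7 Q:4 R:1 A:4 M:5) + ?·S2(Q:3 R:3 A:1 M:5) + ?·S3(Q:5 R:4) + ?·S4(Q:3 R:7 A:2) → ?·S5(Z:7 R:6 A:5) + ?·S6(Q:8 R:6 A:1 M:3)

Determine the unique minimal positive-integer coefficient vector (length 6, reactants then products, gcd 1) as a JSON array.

Z: 2·7+1·0+4·0+3·0 = 14 | 2·7+5·0 = 14
Q: 2·4+1·3+4·5+3·3 = 40 | 2·0+5·8 = 40
R: 2·1+1·3+4·4+3·7 = 42 | 2·6+5·6 = 42
A: 2·4+1·1+4·0+3·2 = 15 | 2·5+5·1 = 15
M: 2·5+1·5+4·0+3·0 = 15 | 2·0+5·3 = 15
gcd(2,1,4,3,2,5) = 1

Coefficients: [2, 1, 4, 3, 2, 5]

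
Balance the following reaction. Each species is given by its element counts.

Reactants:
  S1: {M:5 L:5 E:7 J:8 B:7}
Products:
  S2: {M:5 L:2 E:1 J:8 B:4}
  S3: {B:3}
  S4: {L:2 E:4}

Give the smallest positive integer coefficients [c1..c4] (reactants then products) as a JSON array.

Coefficients: [2, 2, 2, 3]

M: 2·5 = 10 | 2·5+2·0+3·0 = 10
L: 2·5 = 10 | 2·2+2·0+3·2 = 10
E: 2·7 = 14 | 2·1+2·0+3·4 = 14
J: 2·8 = 16 | 2·8+2·0+3·0 = 16
B: 2·7 = 14 | 2·4+2·3+3·0 = 14
gcd(2,2,2,3) = 1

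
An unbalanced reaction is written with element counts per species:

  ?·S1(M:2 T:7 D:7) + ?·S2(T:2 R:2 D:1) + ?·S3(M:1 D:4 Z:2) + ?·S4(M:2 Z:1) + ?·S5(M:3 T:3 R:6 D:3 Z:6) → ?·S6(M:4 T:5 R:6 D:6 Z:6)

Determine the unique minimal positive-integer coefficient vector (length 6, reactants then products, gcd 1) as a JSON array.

M: 1·2+3·0+2·1+2·2+4·3 = 20 | 5·4 = 20
T: 1·7+3·2+2·0+2·0+4·3 = 25 | 5·5 = 25
R: 1·0+3·2+2·0+2·0+4·6 = 30 | 5·6 = 30
D: 1·7+3·1+2·4+2·0+4·3 = 30 | 5·6 = 30
Z: 1·0+3·0+2·2+2·1+4·6 = 30 | 5·6 = 30
gcd(1,3,2,2,4,5) = 1

Coefficients: [1, 3, 2, 2, 4, 5]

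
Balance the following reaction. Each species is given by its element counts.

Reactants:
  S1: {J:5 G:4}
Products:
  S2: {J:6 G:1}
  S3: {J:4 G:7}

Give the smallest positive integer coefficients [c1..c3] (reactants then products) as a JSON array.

Coefficients: [2, 1, 1]

J: 2·5 = 10 | 1·6+1·4 = 10
G: 2·4 = 8 | 1·1+1·7 = 8
gcd(2,1,1) = 1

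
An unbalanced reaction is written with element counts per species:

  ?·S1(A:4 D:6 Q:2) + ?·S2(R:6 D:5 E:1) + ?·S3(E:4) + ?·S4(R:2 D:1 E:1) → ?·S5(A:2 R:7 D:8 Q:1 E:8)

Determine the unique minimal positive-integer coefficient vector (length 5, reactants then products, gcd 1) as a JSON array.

A: 2·4+3·0+6·0+5·0 = 8 | 4·2 = 8
R: 2·0+3·6+6·0+5·2 = 28 | 4·7 = 28
D: 2·6+3·5+6·0+5·1 = 32 | 4·8 = 32
Q: 2·2+3·0+6·0+5·0 = 4 | 4·1 = 4
E: 2·0+3·1+6·4+5·1 = 32 | 4·8 = 32
gcd(2,3,6,5,4) = 1

Coefficients: [2, 3, 6, 5, 4]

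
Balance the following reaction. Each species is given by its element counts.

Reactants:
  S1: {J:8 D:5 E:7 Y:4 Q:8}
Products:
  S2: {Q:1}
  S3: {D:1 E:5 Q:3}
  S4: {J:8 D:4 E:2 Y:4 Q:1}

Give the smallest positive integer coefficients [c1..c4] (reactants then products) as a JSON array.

Coefficients: [1, 4, 1, 1]

J: 1·8 = 8 | 4·0+1·0+1·8 = 8
D: 1·5 = 5 | 4·0+1·1+1·4 = 5
E: 1·7 = 7 | 4·0+1·5+1·2 = 7
Y: 1·4 = 4 | 4·0+1·0+1·4 = 4
Q: 1·8 = 8 | 4·1+1·3+1·1 = 8
gcd(1,4,1,1) = 1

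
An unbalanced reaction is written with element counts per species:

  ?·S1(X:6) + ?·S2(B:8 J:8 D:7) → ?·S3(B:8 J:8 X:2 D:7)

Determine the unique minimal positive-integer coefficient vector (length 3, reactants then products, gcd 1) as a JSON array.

Coefficients: [1, 3, 3]

B: 1·0+3·8 = 24 | 3·8 = 24
J: 1·0+3·8 = 24 | 3·8 = 24
X: 1·6+3·0 = 6 | 3·2 = 6
D: 1·0+3·7 = 21 | 3·7 = 21
gcd(1,3,3) = 1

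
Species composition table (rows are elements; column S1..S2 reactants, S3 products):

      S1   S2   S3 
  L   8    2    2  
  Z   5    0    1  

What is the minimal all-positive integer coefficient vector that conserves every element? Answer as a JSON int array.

Coefficients: [1, 1, 5]

L: 1·8+1·2 = 10 | 5·2 = 10
Z: 1·5+1·0 = 5 | 5·1 = 5
gcd(1,1,5) = 1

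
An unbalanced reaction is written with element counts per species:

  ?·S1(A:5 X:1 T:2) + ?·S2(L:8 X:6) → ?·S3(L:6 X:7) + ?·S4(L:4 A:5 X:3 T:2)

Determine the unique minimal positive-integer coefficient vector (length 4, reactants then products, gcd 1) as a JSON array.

L: 5·0+4·8 = 32 | 2·6+5·4 = 32
A: 5·5+4·0 = 25 | 2·0+5·5 = 25
X: 5·1+4·6 = 29 | 2·7+5·3 = 29
T: 5·2+4·0 = 10 | 2·0+5·2 = 10
gcd(5,4,2,5) = 1

Coefficients: [5, 4, 2, 5]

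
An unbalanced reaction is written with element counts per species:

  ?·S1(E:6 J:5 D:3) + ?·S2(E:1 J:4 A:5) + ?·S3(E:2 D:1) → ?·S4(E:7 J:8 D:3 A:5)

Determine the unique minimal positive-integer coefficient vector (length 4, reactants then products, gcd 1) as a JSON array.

Coefficients: [4, 5, 3, 5]

E: 4·6+5·1+3·2 = 35 | 5·7 = 35
J: 4·5+5·4+3·0 = 40 | 5·8 = 40
D: 4·3+5·0+3·1 = 15 | 5·3 = 15
A: 4·0+5·5+3·0 = 25 | 5·5 = 25
gcd(4,5,3,5) = 1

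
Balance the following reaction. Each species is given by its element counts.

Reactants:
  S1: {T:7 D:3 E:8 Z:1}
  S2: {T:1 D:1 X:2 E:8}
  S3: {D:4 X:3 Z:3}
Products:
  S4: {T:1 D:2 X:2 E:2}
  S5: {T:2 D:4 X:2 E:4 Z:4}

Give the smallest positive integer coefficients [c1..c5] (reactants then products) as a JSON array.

Coefficients: [2, 2, 6, 6, 5]

T: 2·7+2·1+6·0 = 16 | 6·1+5·2 = 16
D: 2·3+2·1+6·4 = 32 | 6·2+5·4 = 32
X: 2·0+2·2+6·3 = 22 | 6·2+5·2 = 22
E: 2·8+2·8+6·0 = 32 | 6·2+5·4 = 32
Z: 2·1+2·0+6·3 = 20 | 6·0+5·4 = 20
gcd(2,2,6,6,5) = 1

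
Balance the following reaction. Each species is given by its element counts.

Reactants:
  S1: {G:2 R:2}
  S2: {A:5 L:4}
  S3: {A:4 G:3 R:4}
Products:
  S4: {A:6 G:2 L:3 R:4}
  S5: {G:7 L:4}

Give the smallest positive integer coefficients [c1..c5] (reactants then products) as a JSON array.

Coefficients: [6, 4, 1, 4, 1]

A: 6·0+4·5+1·4 = 24 | 4·6+1·0 = 24
G: 6·2+4·0+1·3 = 15 | 4·2+1·7 = 15
L: 6·0+4·4+1·0 = 16 | 4·3+1·4 = 16
R: 6·2+4·0+1·4 = 16 | 4·4+1·0 = 16
gcd(6,4,1,4,1) = 1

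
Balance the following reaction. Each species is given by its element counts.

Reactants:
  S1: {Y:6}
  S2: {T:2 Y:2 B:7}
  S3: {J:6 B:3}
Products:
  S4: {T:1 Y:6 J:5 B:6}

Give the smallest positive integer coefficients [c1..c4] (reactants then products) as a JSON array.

Coefficients: [5, 3, 5, 6]

T: 5·0+3·2+5·0 = 6 | 6·1 = 6
Y: 5·6+3·2+5·0 = 36 | 6·6 = 36
J: 5·0+3·0+5·6 = 30 | 6·5 = 30
B: 5·0+3·7+5·3 = 36 | 6·6 = 36
gcd(5,3,5,6) = 1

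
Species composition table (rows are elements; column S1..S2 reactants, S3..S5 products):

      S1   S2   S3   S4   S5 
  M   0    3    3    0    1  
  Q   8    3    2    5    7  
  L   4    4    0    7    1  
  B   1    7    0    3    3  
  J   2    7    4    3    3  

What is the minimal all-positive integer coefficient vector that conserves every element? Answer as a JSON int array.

M: 4·0+2·3 = 6 | 1·3+3·0+3·1 = 6
Q: 4·8+2·3 = 38 | 1·2+3·5+3·7 = 38
L: 4·4+2·4 = 24 | 1·0+3·7+3·1 = 24
B: 4·1+2·7 = 18 | 1·0+3·3+3·3 = 18
J: 4·2+2·7 = 22 | 1·4+3·3+3·3 = 22
gcd(4,2,1,3,3) = 1

Coefficients: [4, 2, 1, 3, 3]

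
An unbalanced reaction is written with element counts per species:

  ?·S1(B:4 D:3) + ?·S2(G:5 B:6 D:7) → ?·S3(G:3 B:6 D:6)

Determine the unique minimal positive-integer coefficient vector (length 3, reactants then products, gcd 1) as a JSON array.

G: 3·0+3·5 = 15 | 5·3 = 15
B: 3·4+3·6 = 30 | 5·6 = 30
D: 3·3+3·7 = 30 | 5·6 = 30
gcd(3,3,5) = 1

Coefficients: [3, 3, 5]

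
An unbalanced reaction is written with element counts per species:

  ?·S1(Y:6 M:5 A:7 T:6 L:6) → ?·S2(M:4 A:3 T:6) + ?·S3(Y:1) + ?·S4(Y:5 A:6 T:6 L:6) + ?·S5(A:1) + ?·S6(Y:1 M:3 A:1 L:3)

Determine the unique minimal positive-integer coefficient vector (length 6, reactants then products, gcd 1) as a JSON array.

Coefficients: [2, 1, 5, 1, 3, 2]

Y: 2·6 = 12 | 1·0+5·1+1·5+3·0+2·1 = 12
M: 2·5 = 10 | 1·4+5·0+1·0+3·0+2·3 = 10
A: 2·7 = 14 | 1·3+5·0+1·6+3·1+2·1 = 14
T: 2·6 = 12 | 1·6+5·0+1·6+3·0+2·0 = 12
L: 2·6 = 12 | 1·0+5·0+1·6+3·0+2·3 = 12
gcd(2,1,5,1,3,2) = 1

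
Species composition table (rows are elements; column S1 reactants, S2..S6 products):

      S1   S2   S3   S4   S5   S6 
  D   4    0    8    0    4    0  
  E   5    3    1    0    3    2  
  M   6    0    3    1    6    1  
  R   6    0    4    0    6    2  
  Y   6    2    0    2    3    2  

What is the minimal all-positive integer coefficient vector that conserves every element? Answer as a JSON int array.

D: 6·4 = 24 | 3·0+1·8+5·0+4·4+4·0 = 24
E: 6·5 = 30 | 3·3+1·1+5·0+4·3+4·2 = 30
M: 6·6 = 36 | 3·0+1·3+5·1+4·6+4·1 = 36
R: 6·6 = 36 | 3·0+1·4+5·0+4·6+4·2 = 36
Y: 6·6 = 36 | 3·2+1·0+5·2+4·3+4·2 = 36
gcd(6,3,1,5,4,4) = 1

Coefficients: [6, 3, 1, 5, 4, 4]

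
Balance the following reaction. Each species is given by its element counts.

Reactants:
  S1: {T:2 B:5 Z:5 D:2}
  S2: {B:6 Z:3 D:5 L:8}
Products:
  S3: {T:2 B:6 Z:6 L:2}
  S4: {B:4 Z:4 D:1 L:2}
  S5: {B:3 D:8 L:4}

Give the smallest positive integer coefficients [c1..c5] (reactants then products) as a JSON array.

Coefficients: [5, 3, 5, 1, 3]

T: 5·2+3·0 = 10 | 5·2+1·0+3·0 = 10
B: 5·5+3·6 = 43 | 5·6+1·4+3·3 = 43
Z: 5·5+3·3 = 34 | 5·6+1·4+3·0 = 34
D: 5·2+3·5 = 25 | 5·0+1·1+3·8 = 25
L: 5·0+3·8 = 24 | 5·2+1·2+3·4 = 24
gcd(5,3,5,1,3) = 1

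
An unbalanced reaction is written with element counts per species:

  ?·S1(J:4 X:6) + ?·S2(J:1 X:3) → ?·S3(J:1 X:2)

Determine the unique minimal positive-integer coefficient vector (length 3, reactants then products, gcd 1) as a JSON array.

Coefficients: [1, 2, 6]

J: 1·4+2·1 = 6 | 6·1 = 6
X: 1·6+2·3 = 12 | 6·2 = 12
gcd(1,2,6) = 1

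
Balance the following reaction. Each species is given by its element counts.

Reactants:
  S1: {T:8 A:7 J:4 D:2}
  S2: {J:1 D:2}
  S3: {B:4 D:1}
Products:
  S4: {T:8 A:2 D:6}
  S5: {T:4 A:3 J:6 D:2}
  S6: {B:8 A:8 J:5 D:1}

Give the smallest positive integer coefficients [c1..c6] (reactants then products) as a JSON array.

Coefficients: [4, 6, 4, 3, 2, 2]

T: 4·8+6·0+4·0 = 32 | 3·8+2·4+2·0 = 32
B: 4·0+6·0+4·4 = 16 | 3·0+2·0+2·8 = 16
A: 4·7+6·0+4·0 = 28 | 3·2+2·3+2·8 = 28
J: 4·4+6·1+4·0 = 22 | 3·0+2·6+2·5 = 22
D: 4·2+6·2+4·1 = 24 | 3·6+2·2+2·1 = 24
gcd(4,6,4,3,2,2) = 1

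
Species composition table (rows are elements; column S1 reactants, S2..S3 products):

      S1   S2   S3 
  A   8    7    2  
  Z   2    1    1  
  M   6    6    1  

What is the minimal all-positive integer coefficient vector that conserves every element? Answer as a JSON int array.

A: 5·8 = 40 | 4·7+6·2 = 40
Z: 5·2 = 10 | 4·1+6·1 = 10
M: 5·6 = 30 | 4·6+6·1 = 30
gcd(5,4,6) = 1

Coefficients: [5, 4, 6]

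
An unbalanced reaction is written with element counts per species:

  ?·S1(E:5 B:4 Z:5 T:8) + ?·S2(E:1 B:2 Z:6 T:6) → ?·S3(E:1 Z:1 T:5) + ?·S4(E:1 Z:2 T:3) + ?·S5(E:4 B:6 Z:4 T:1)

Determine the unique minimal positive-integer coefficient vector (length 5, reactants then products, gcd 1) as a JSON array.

Coefficients: [4, 1, 4, 5, 3]

E: 4·5+1·1 = 21 | 4·1+5·1+3·4 = 21
B: 4·4+1·2 = 18 | 4·0+5·0+3·6 = 18
Z: 4·5+1·6 = 26 | 4·1+5·2+3·4 = 26
T: 4·8+1·6 = 38 | 4·5+5·3+3·1 = 38
gcd(4,1,4,5,3) = 1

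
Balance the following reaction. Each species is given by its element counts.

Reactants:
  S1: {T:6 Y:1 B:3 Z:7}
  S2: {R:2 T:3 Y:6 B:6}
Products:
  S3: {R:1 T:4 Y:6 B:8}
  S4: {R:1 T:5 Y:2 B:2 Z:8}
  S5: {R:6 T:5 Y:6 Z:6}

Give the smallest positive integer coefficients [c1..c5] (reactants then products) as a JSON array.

R: 2·0+6·2 = 12 | 5·1+1·1+1·6 = 12
T: 2·6+6·3 = 30 | 5·4+1·5+1·5 = 30
Y: 2·1+6·6 = 38 | 5·6+1·2+1·6 = 38
B: 2·3+6·6 = 42 | 5·8+1·2+1·0 = 42
Z: 2·7+6·0 = 14 | 5·0+1·8+1·6 = 14
gcd(2,6,5,1,1) = 1

Coefficients: [2, 6, 5, 1, 1]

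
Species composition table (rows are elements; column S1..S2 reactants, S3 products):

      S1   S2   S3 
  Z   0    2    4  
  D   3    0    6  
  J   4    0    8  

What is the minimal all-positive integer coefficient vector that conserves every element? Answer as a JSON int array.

Coefficients: [2, 2, 1]

Z: 2·0+2·2 = 4 | 1·4 = 4
D: 2·3+2·0 = 6 | 1·6 = 6
J: 2·4+2·0 = 8 | 1·8 = 8
gcd(2,2,1) = 1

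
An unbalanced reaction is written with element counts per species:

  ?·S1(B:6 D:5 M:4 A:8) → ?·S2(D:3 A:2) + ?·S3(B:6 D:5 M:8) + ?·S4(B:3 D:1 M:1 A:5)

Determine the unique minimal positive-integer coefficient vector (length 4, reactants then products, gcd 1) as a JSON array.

B: 3·6 = 18 | 2·0+1·6+4·3 = 18
D: 3·5 = 15 | 2·3+1·5+4·1 = 15
M: 3·4 = 12 | 2·0+1·8+4·1 = 12
A: 3·8 = 24 | 2·2+1·0+4·5 = 24
gcd(3,2,1,4) = 1

Coefficients: [3, 2, 1, 4]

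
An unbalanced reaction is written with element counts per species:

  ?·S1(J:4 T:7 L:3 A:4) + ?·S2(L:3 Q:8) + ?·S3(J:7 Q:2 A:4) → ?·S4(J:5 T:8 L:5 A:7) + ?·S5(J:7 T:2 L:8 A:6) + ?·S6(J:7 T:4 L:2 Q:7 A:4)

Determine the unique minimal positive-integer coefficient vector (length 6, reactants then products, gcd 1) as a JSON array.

J: 6·4+4·0+5·7 = 59 | 2·5+1·7+6·7 = 59
T: 6·7+4·0+5·0 = 42 | 2·8+1·2+6·4 = 42
L: 6·3+4·3+5·0 = 30 | 2·5+1·8+6·2 = 30
Q: 6·0+4·8+5·2 = 42 | 2·0+1·0+6·7 = 42
A: 6·4+4·0+5·4 = 44 | 2·7+1·6+6·4 = 44
gcd(6,4,5,2,1,6) = 1

Coefficients: [6, 4, 5, 2, 1, 6]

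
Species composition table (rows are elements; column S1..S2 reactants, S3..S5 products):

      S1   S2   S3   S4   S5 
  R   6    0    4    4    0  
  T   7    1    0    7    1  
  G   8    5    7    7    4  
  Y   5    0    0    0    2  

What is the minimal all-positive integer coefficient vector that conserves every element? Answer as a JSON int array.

Coefficients: [2, 5, 1, 2, 5]

R: 2·6+5·0 = 12 | 1·4+2·4+5·0 = 12
T: 2·7+5·1 = 19 | 1·0+2·7+5·1 = 19
G: 2·8+5·5 = 41 | 1·7+2·7+5·4 = 41
Y: 2·5+5·0 = 10 | 1·0+2·0+5·2 = 10
gcd(2,5,1,2,5) = 1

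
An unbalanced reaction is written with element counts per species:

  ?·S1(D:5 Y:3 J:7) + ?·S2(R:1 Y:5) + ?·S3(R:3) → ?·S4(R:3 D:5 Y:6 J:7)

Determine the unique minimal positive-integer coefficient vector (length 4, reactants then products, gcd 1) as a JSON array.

R: 5·0+3·1+4·3 = 15 | 5·3 = 15
D: 5·5+3·0+4·0 = 25 | 5·5 = 25
Y: 5·3+3·5+4·0 = 30 | 5·6 = 30
J: 5·7+3·0+4·0 = 35 | 5·7 = 35
gcd(5,3,4,5) = 1

Coefficients: [5, 3, 4, 5]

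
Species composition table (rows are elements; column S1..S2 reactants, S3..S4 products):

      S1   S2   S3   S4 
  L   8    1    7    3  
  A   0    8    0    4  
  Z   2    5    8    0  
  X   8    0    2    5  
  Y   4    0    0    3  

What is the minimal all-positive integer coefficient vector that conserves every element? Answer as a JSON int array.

L: 3·8+2·1 = 26 | 2·7+4·3 = 26
A: 3·0+2·8 = 16 | 2·0+4·4 = 16
Z: 3·2+2·5 = 16 | 2·8+4·0 = 16
X: 3·8+2·0 = 24 | 2·2+4·5 = 24
Y: 3·4+2·0 = 12 | 2·0+4·3 = 12
gcd(3,2,2,4) = 1

Coefficients: [3, 2, 2, 4]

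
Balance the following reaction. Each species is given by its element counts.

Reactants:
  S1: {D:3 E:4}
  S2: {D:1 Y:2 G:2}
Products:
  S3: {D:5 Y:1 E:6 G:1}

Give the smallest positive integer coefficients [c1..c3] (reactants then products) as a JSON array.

D: 3·3+1·1 = 10 | 2·5 = 10
Y: 3·0+1·2 = 2 | 2·1 = 2
E: 3·4+1·0 = 12 | 2·6 = 12
G: 3·0+1·2 = 2 | 2·1 = 2
gcd(3,1,2) = 1

Coefficients: [3, 1, 2]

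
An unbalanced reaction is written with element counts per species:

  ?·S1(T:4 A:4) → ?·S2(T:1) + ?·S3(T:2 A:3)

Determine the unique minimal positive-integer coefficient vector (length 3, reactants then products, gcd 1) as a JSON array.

Coefficients: [3, 4, 4]

T: 3·4 = 12 | 4·1+4·2 = 12
A: 3·4 = 12 | 4·0+4·3 = 12
gcd(3,4,4) = 1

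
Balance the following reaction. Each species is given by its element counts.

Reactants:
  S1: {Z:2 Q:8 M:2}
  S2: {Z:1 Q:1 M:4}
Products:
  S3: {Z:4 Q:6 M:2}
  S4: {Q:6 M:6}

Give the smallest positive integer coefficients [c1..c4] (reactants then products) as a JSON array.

Z: 4·2+4·1 = 12 | 3·4+3·0 = 12
Q: 4·8+4·1 = 36 | 3·6+3·6 = 36
M: 4·2+4·4 = 24 | 3·2+3·6 = 24
gcd(4,4,3,3) = 1

Coefficients: [4, 4, 3, 3]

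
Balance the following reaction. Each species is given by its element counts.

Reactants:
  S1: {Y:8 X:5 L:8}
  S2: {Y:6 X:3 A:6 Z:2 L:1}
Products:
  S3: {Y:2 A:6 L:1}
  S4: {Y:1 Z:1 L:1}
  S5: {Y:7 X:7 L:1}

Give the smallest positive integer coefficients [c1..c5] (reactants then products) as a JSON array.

Coefficients: [1, 3, 3, 6, 2]

Y: 1·8+3·6 = 26 | 3·2+6·1+2·7 = 26
X: 1·5+3·3 = 14 | 3·0+6·0+2·7 = 14
A: 1·0+3·6 = 18 | 3·6+6·0+2·0 = 18
Z: 1·0+3·2 = 6 | 3·0+6·1+2·0 = 6
L: 1·8+3·1 = 11 | 3·1+6·1+2·1 = 11
gcd(1,3,3,6,2) = 1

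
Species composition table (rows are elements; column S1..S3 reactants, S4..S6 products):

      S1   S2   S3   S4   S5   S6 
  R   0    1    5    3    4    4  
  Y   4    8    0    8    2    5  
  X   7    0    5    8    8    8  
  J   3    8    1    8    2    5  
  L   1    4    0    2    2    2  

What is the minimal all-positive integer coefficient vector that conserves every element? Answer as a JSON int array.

R: 6·0+3·1+6·5 = 33 | 3·3+2·4+4·4 = 33
Y: 6·4+3·8+6·0 = 48 | 3·8+2·2+4·5 = 48
X: 6·7+3·0+6·5 = 72 | 3·8+2·8+4·8 = 72
J: 6·3+3·8+6·1 = 48 | 3·8+2·2+4·5 = 48
L: 6·1+3·4+6·0 = 18 | 3·2+2·2+4·2 = 18
gcd(6,3,6,3,2,4) = 1

Coefficients: [6, 3, 6, 3, 2, 4]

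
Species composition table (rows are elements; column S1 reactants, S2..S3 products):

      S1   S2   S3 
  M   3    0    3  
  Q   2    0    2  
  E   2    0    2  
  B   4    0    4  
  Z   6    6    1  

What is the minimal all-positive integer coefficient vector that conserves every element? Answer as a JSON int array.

Coefficients: [6, 5, 6]

M: 6·3 = 18 | 5·0+6·3 = 18
Q: 6·2 = 12 | 5·0+6·2 = 12
E: 6·2 = 12 | 5·0+6·2 = 12
B: 6·4 = 24 | 5·0+6·4 = 24
Z: 6·6 = 36 | 5·6+6·1 = 36
gcd(6,5,6) = 1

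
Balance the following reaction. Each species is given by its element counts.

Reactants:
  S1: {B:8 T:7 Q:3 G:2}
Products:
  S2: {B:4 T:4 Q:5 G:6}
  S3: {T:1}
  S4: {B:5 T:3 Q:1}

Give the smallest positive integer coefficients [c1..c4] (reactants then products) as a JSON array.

Coefficients: [3, 1, 5, 4]

B: 3·8 = 24 | 1·4+5·0+4·5 = 24
T: 3·7 = 21 | 1·4+5·1+4·3 = 21
Q: 3·3 = 9 | 1·5+5·0+4·1 = 9
G: 3·2 = 6 | 1·6+5·0+4·0 = 6
gcd(3,1,5,4) = 1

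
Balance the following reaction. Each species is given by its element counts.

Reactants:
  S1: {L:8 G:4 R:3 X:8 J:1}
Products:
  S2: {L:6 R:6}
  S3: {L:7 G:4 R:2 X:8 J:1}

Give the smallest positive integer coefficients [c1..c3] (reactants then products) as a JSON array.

L: 6·8 = 48 | 1·6+6·7 = 48
G: 6·4 = 24 | 1·0+6·4 = 24
R: 6·3 = 18 | 1·6+6·2 = 18
X: 6·8 = 48 | 1·0+6·8 = 48
J: 6·1 = 6 | 1·0+6·1 = 6
gcd(6,1,6) = 1

Coefficients: [6, 1, 6]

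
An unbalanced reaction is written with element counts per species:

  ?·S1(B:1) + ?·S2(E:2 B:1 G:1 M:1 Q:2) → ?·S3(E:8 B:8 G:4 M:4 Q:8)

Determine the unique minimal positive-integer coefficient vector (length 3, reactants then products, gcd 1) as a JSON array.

Coefficients: [4, 4, 1]

E: 4·0+4·2 = 8 | 1·8 = 8
B: 4·1+4·1 = 8 | 1·8 = 8
G: 4·0+4·1 = 4 | 1·4 = 4
M: 4·0+4·1 = 4 | 1·4 = 4
Q: 4·0+4·2 = 8 | 1·8 = 8
gcd(4,4,1) = 1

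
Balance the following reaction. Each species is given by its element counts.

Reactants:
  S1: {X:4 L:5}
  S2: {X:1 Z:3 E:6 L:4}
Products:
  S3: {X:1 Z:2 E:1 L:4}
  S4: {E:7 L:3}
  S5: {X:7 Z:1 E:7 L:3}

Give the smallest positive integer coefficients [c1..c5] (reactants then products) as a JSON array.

X: 2·4+3·1 = 11 | 4·1+1·0+1·7 = 11
Z: 2·0+3·3 = 9 | 4·2+1·0+1·1 = 9
E: 2·0+3·6 = 18 | 4·1+1·7+1·7 = 18
L: 2·5+3·4 = 22 | 4·4+1·3+1·3 = 22
gcd(2,3,4,1,1) = 1

Coefficients: [2, 3, 4, 1, 1]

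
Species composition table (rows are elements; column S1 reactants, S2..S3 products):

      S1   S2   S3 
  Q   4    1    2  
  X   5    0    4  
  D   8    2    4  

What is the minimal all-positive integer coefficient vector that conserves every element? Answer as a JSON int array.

Q: 4·4 = 16 | 6·1+5·2 = 16
X: 4·5 = 20 | 6·0+5·4 = 20
D: 4·8 = 32 | 6·2+5·4 = 32
gcd(4,6,5) = 1

Coefficients: [4, 6, 5]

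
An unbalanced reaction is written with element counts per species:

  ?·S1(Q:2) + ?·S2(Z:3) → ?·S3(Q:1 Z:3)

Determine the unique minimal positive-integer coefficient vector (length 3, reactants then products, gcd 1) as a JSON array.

Q: 1·2+2·0 = 2 | 2·1 = 2
Z: 1·0+2·3 = 6 | 2·3 = 6
gcd(1,2,2) = 1

Coefficients: [1, 2, 2]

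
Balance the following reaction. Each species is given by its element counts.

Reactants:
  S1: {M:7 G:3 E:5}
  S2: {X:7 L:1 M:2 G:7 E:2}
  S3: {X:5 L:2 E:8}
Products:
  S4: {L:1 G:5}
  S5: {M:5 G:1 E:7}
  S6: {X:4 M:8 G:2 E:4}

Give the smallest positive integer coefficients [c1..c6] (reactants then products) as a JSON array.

Coefficients: [6, 1, 1, 3, 4, 3]

X: 6·0+1·7+1·5 = 12 | 3·0+4·0+3·4 = 12
L: 6·0+1·1+1·2 = 3 | 3·1+4·0+3·0 = 3
M: 6·7+1·2+1·0 = 44 | 3·0+4·5+3·8 = 44
G: 6·3+1·7+1·0 = 25 | 3·5+4·1+3·2 = 25
E: 6·5+1·2+1·8 = 40 | 3·0+4·7+3·4 = 40
gcd(6,1,1,3,4,3) = 1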